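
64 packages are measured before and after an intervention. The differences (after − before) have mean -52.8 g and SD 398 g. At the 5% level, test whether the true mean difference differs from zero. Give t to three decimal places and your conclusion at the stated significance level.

t = -1.061; fail to reject H0

H0: μ_d = 0; H1: μ_d ≠ 0 (paired t-test on the differences, two-sided).
t = d̄/(s_d/√n) = -52.8/(398/√64) = -1.061
df = n − 1 = 63
Two-sided p-value ≈ 0.2926
Since p ≈ 0.2926 > α = 0.05, fail to reject H0; the evidence is not statistically significant.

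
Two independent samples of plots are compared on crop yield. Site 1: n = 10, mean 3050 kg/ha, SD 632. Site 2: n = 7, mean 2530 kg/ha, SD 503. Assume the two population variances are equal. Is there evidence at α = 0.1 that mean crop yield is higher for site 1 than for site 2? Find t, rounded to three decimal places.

1.807

Let group 1 = site 1, group 2 = site 2. H0: μ_1 = μ_2; H1: μ_1 > μ_2 (two-sample pooled-variance t-test, right-tailed).
s_p² = [(10−1)·632² + (7−1)·503²]/(10+7−2) = 340858
t = (3050 − 2530)/√[340858·(1/10 + 1/7)] = 1.807
df = n₁ + n₂ − 2 = 15
p-value = P(T ≥ 1.807) ≈ 0.045
Since p ≈ 0.045 < α = 0.1, reject H0; the data support H1.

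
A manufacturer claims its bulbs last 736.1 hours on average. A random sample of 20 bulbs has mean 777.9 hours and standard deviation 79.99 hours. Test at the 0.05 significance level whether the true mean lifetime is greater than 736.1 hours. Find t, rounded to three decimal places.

H0: μ = 736.1; H1: μ > 736.1 (one-sample t-test, right-tailed).
t = (x̄ − μ₀)/(s/√n) = (777.9 − 736.1)/(79.99/√20) = 2.337
df = n − 1 = 19
p-value = P(T ≥ 2.337) ≈ 0.015
Since p ≈ 0.015 < α = 0.05, reject H0; the evidence is statistically significant.

2.337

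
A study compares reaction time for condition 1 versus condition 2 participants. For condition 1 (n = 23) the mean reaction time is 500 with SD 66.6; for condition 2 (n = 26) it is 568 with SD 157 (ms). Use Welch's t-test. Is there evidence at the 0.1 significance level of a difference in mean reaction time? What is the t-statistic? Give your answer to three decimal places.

-2.013

Let group 1 = condition 1, group 2 = condition 2. H0: μ_1 = μ_2; H1: μ_1 ≠ μ_2 (Welch's two-sample t-test, two-sided).
t = (x̄_1 − x̄_2)/√(s_1²/n_1 + s_2²/n_2) = (500 − 568)/√(66.6²/23 + 157²/26) = -2.013
Welch–Satterthwaite df ≈ 34.58
Two-sided p-value ≈ 0.052
Since p ≈ 0.052 < α = 0.1, reject H0; the evidence is statistically significant.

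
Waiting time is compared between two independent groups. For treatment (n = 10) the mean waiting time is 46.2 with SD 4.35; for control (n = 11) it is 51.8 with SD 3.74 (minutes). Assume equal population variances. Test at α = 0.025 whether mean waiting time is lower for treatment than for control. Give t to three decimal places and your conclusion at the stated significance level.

t = -3.172; reject H0

Let group 1 = treatment, group 2 = control. H0: μ_1 = μ_2; H1: μ_1 < μ_2 (two-sample pooled-variance t-test, left-tailed).
s_p² = [(10−1)·4.35² + (11−1)·3.74²]/(10+11−2) = 16.3252
t = (46.2 − 51.8)/√[16.3252·(1/10 + 1/11)] = -3.172
df = n₁ + n₂ − 2 = 19
p-value = P(T ≤ -3.172) ≈ 0.003
Since p ≈ 0.003 < α = 0.025, reject H0; the evidence is statistically significant.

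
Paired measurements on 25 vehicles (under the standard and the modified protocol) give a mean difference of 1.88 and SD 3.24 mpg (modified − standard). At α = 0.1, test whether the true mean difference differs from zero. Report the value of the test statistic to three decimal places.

H0: μ_d = 0; H1: μ_d ≠ 0 (paired t-test on the differences, two-sided).
t = d̄/(s_d/√n) = 1.88/(3.24/√25) = 2.901
df = n − 1 = 24
Two-sided p-value ≈ 0.008
Since p ≈ 0.008 < α = 0.1, reject H0; the evidence is statistically significant.

2.901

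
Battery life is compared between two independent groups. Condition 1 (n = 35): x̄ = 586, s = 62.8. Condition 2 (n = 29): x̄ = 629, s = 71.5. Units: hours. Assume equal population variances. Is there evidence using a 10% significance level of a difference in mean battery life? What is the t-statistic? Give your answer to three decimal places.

-2.561

Let group 1 = condition 1, group 2 = condition 2. H0: μ_1 = μ_2; H1: μ_1 ≠ μ_2 (two-sample pooled-variance t-test, two-sided).
s_p² = [(35−1)·62.8² + (29−1)·71.5²]/(35+29−2) = 4471.51
t = (586 − 629)/√[4471.51·(1/35 + 1/29)] = -2.561
df = n₁ + n₂ − 2 = 62
Two-sided p-value ≈ 0.013
Since p ≈ 0.013 < α = 0.1, reject H0; the data support H1.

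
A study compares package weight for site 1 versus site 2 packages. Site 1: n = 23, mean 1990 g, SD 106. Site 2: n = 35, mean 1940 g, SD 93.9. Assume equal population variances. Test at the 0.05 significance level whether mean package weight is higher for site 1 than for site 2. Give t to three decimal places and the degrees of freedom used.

Let group 1 = site 1, group 2 = site 2. H0: μ_1 = μ_2; H1: μ_1 > μ_2 (two-sample pooled-variance t-test, right-tailed).
s_p² = [(23−1)·106² + (35−1)·93.9²]/(23+35−2) = 9767.45
t = (1990 − 1940)/√[9767.45·(1/23 + 1/35)] = 1.885
df = n₁ + n₂ − 2 = 56
p-value = P(T ≥ 1.885) ≈ 0.032
Since p ≈ 0.032 < α = 0.05, reject H0; the data support H1.

t = 1.885, df = 56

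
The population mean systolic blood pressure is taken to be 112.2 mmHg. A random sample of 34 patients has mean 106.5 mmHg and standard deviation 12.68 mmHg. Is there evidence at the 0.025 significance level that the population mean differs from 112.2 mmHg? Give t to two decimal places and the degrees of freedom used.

t = -2.62, df = 33

H0: μ = 112.2; H1: μ ≠ 112.2 (one-sample t-test, two-sided).
t = (x̄ − μ₀)/(s/√n) = (106.5 − 112.2)/(12.68/√34) = -2.62
df = n − 1 = 33
Two-sided p-value ≈ 0.013
Since p ≈ 0.013 < α = 0.025, reject H0; the data support H1.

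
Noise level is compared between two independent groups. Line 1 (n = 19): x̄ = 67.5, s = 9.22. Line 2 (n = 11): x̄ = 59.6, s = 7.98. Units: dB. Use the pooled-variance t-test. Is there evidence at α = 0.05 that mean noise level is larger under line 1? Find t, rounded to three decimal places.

2.370

Let group 1 = line 1, group 2 = line 2. H0: μ_1 = μ_2; H1: μ_1 > μ_2 (two-sample pooled-variance t-test, right-tailed).
s_p² = [(19−1)·9.22² + (11−1)·7.98²]/(19+11−2) = 77.3913
t = (67.5 − 59.6)/√[77.3913·(1/19 + 1/11)] = 2.370
df = n₁ + n₂ − 2 = 28
p-value = P(T ≥ 2.370) ≈ 0.0124
Since p ≈ 0.0124 < α = 0.05, reject H0; the evidence is statistically significant.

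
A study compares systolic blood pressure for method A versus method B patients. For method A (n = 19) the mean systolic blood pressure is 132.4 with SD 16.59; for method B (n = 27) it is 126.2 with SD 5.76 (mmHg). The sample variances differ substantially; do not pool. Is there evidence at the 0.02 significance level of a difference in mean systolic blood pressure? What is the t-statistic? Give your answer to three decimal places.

1.564

Let group 1 = method A, group 2 = method B. H0: μ_1 = μ_2; H1: μ_1 ≠ μ_2 (Welch's two-sample t-test, two-sided).
t = (x̄_1 − x̄_2)/√(s_1²/n_1 + s_2²/n_2) = (132.4 − 126.2)/√(16.59²/19 + 5.76²/27) = 1.564
Welch–Satterthwaite df ≈ 21.08
Two-sided p-value ≈ 0.1327
Since p ≈ 0.1327 > α = 0.02, fail to reject H0; the evidence is not statistically significant.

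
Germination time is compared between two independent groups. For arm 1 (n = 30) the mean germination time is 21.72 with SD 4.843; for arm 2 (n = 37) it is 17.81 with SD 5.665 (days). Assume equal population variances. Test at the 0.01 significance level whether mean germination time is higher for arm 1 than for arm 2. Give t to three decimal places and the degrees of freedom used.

Let group 1 = arm 1, group 2 = arm 2. H0: μ_1 = μ_2; H1: μ_1 > μ_2 (two-sample pooled-variance t-test, right-tailed).
s_p² = [(30−1)·4.843² + (37−1)·5.665²]/(30+37−2) = 28.2385
t = (21.72 − 17.81)/√[28.2385·(1/30 + 1/37)] = 2.995
df = n₁ + n₂ − 2 = 65
p-value = P(T ≥ 2.995) ≈ 0.0019
Since p ≈ 0.0019 < α = 0.01, reject H0; the evidence is statistically significant.

t = 2.995, df = 65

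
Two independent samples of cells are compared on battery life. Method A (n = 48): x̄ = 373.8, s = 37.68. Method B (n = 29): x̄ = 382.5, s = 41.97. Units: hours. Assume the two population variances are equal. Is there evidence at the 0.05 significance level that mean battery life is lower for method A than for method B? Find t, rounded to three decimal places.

Let group 1 = method A, group 2 = method B. H0: μ_1 = μ_2; H1: μ_1 < μ_2 (two-sample pooled-variance t-test, left-tailed).
s_p² = [(48−1)·37.68² + (29−1)·41.97²]/(48+29−2) = 1547.35
t = (373.8 − 382.5)/√[1547.35·(1/48 + 1/29)] = -0.940
df = n₁ + n₂ − 2 = 75
p-value = P(T ≤ -0.940) ≈ 0.1750
Since p ≈ 0.1750 > α = 0.05, fail to reject H0; the data do not provide sufficient evidence against H0.

-0.940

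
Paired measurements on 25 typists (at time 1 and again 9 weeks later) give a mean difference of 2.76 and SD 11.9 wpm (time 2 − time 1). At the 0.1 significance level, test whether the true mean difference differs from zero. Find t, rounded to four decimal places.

1.1597

H0: μ_d = 0; H1: μ_d ≠ 0 (paired t-test on the differences, two-sided).
t = d̄/(s_d/√n) = 2.76/(11.9/√25) = 1.1597
df = n − 1 = 24
Two-sided p-value ≈ 0.2576
Since p ≈ 0.2576 > α = 0.1, fail to reject H0; the data do not provide sufficient evidence against H0.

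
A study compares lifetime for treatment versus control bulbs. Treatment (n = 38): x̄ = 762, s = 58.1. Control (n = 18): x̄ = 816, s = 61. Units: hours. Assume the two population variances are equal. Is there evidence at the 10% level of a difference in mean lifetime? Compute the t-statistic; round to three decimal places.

Let group 1 = treatment, group 2 = control. H0: μ_1 = μ_2; H1: μ_1 ≠ μ_2 (two-sample pooled-variance t-test, two-sided).
s_p² = [(38−1)·58.1² + (18−1)·61²]/(38+18−2) = 3484.34
t = (762 − 816)/√[3484.34·(1/38 + 1/18)] = -3.197
df = n₁ + n₂ − 2 = 54
Two-sided p-value ≈ 0.002
Since p ≈ 0.002 < α = 0.1, reject H0; the evidence is statistically significant.

-3.197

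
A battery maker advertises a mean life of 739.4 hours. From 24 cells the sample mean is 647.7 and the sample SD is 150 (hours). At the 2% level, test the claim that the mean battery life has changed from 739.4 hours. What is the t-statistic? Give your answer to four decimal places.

-2.9949

H0: μ = 739.4; H1: μ ≠ 739.4 (one-sample t-test, two-sided).
t = (x̄ − μ₀)/(s/√n) = (647.7 − 739.4)/(150/√24) = -2.9949
df = n − 1 = 23
Two-sided p-value ≈ 0.006
Since p ≈ 0.006 < α = 0.02, reject H0; the evidence is statistically significant.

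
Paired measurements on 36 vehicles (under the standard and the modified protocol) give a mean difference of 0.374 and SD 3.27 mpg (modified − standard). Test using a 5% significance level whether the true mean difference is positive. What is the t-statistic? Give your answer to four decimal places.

0.6862

H0: μ_d = 0; H1: μ_d > 0 (paired t-test on the differences, right-tailed).
t = d̄/(s_d/√n) = 0.374/(3.27/√36) = 0.6862
df = n − 1 = 35
p-value = P(T ≥ 0.6862) ≈ 0.249
Since p ≈ 0.249 > α = 0.05, fail to reject H0; the data do not provide sufficient evidence against H0.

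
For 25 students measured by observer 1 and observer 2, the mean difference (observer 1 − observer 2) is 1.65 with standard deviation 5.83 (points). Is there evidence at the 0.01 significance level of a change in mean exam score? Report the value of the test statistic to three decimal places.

H0: μ_d = 0; H1: μ_d ≠ 0 (paired t-test on the differences, two-sided).
t = d̄/(s_d/√n) = 1.65/(5.83/√25) = 1.415
df = n − 1 = 24
Two-sided p-value ≈ 0.170
Since p ≈ 0.170 > α = 0.01, fail to reject H0; the data do not provide sufficient evidence against H0.

1.415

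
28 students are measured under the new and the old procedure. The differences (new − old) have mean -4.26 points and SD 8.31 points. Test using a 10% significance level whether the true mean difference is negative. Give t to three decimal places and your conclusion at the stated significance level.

H0: μ_d = 0; H1: μ_d < 0 (paired t-test on the differences, left-tailed).
t = d̄/(s_d/√n) = -4.26/(8.31/√28) = -2.713
df = n − 1 = 27
p-value = P(T ≤ -2.713) ≈ 0.0057
Since p ≈ 0.0057 < α = 0.1, reject H0; the data support H1.

t = -2.713; reject H0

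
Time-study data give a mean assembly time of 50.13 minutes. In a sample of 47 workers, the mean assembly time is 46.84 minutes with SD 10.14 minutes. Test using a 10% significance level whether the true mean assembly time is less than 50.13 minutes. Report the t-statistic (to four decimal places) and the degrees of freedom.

t = -2.2244, df = 46

H0: μ = 50.13; H1: μ < 50.13 (one-sample t-test, left-tailed).
t = (x̄ − μ₀)/(s/√n) = (46.84 − 50.13)/(10.14/√47) = -2.2244
df = n − 1 = 46
p-value = P(T ≤ -2.2244) ≈ 0.0155
Since p ≈ 0.0155 < α = 0.1, reject H0; the data support H1.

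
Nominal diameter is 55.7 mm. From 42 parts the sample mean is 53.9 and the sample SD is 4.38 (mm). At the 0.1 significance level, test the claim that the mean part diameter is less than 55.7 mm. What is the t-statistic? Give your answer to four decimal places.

H0: μ = 55.7; H1: μ < 55.7 (one-sample t-test, left-tailed).
t = (x̄ − μ₀)/(s/√n) = (53.9 − 55.7)/(4.38/√42) = -2.6633
df = n − 1 = 41
p-value = P(T ≤ -2.6633) ≈ 0.0055
Since p ≈ 0.0055 < α = 0.1, reject H0; the evidence is statistically significant.

-2.6633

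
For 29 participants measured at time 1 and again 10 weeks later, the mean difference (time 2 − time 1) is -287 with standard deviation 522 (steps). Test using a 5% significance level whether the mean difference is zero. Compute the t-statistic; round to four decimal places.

-2.9608

H0: μ_d = 0; H1: μ_d ≠ 0 (paired t-test on the differences, two-sided).
t = d̄/(s_d/√n) = -287/(522/√29) = -2.9608
df = n − 1 = 28
Two-sided p-value ≈ 0.006
Since p ≈ 0.006 < α = 0.05, reject H0; the data support H1.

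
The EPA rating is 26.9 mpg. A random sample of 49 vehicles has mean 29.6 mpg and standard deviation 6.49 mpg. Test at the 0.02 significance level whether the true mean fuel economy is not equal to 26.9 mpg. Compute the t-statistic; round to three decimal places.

2.912

H0: μ = 26.9; H1: μ ≠ 26.9 (one-sample t-test, two-sided).
t = (x̄ − μ₀)/(s/√n) = (29.6 − 26.9)/(6.49/√49) = 2.912
df = n − 1 = 48
Two-sided p-value ≈ 0.005
Since p ≈ 0.005 < α = 0.02, reject H0; the data support H1.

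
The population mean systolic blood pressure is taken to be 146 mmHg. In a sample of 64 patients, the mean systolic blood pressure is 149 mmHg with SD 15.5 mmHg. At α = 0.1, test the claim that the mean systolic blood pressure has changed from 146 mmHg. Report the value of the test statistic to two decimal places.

H0: μ = 146; H1: μ ≠ 146 (one-sample t-test, two-sided).
t = (x̄ − μ₀)/(s/√n) = (149 − 146)/(15.5/√64) = 1.55
df = n − 1 = 63
Two-sided p-value ≈ 0.127
Since p ≈ 0.127 > α = 0.1, fail to reject H0; the data do not provide sufficient evidence against H0.

1.55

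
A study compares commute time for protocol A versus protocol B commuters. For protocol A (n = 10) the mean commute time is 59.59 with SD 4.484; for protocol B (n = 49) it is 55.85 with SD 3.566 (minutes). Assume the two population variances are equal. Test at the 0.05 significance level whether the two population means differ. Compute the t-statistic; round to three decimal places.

2.893

Let group 1 = protocol A, group 2 = protocol B. H0: μ_1 = μ_2; H1: μ_1 ≠ μ_2 (two-sample pooled-variance t-test, two-sided).
s_p² = [(10−1)·4.484² + (49−1)·3.566²]/(10+49−2) = 13.8832
t = (59.59 − 55.85)/√[13.8832·(1/10 + 1/49)] = 2.893
df = n₁ + n₂ − 2 = 57
Two-sided p-value ≈ 0.0054
Since p ≈ 0.0054 < α = 0.05, reject H0; the data support H1.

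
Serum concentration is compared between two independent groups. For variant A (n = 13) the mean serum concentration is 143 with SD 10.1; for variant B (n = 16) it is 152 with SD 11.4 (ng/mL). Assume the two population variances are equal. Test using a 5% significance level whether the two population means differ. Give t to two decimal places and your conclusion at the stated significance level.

Let group 1 = variant A, group 2 = variant B. H0: μ_1 = μ_2; H1: μ_1 ≠ μ_2 (two-sample pooled-variance t-test, two-sided).
s_p² = [(13−1)·10.1² + (16−1)·11.4²]/(13+16−2) = 117.538
t = (143 − 152)/√[117.538·(1/13 + 1/16)] = -2.22
df = n₁ + n₂ − 2 = 27
Two-sided p-value ≈ 0.0348
Since p ≈ 0.0348 < α = 0.05, reject H0; the data support H1.

t = -2.22; reject H0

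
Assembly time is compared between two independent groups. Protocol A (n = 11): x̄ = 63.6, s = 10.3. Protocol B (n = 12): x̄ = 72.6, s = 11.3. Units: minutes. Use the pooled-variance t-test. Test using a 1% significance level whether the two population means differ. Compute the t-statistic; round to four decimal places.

-1.9899

Let group 1 = protocol A, group 2 = protocol B. H0: μ_1 = μ_2; H1: μ_1 ≠ μ_2 (two-sample pooled-variance t-test, two-sided).
s_p² = [(11−1)·10.3² + (12−1)·11.3²]/(11+12−2) = 117.404
t = (63.6 − 72.6)/√[117.404·(1/11 + 1/12)] = -1.9899
df = n₁ + n₂ − 2 = 21
Two-sided p-value ≈ 0.0598
Since p ≈ 0.0598 > α = 0.01, fail to reject H0; the data do not provide sufficient evidence against H0.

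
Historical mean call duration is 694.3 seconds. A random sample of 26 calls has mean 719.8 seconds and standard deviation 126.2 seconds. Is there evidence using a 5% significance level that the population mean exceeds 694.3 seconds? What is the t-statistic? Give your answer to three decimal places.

1.030

H0: μ = 694.3; H1: μ > 694.3 (one-sample t-test, right-tailed).
t = (x̄ − μ₀)/(s/√n) = (719.8 − 694.3)/(126.2/√26) = 1.030
df = n − 1 = 25
p-value = P(T ≥ 1.030) ≈ 0.1564
Since p ≈ 0.1564 > α = 0.05, fail to reject H0; the evidence is not statistically significant.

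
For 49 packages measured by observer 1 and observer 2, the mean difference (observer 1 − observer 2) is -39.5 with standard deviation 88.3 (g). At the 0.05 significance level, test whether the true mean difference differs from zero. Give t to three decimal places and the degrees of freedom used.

t = -3.131, df = 48

H0: μ_d = 0; H1: μ_d ≠ 0 (paired t-test on the differences, two-sided).
t = d̄/(s_d/√n) = -39.5/(88.3/√49) = -3.131
df = n − 1 = 48
Two-sided p-value ≈ 0.003
Since p ≈ 0.003 < α = 0.05, reject H0; the evidence is statistically significant.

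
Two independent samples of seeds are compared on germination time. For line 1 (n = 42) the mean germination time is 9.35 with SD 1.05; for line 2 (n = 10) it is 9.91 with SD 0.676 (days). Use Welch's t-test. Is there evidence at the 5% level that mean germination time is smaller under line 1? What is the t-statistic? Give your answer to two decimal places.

Let group 1 = line 1, group 2 = line 2. H0: μ_1 = μ_2; H1: μ_1 < μ_2 (Welch's two-sample t-test, left-tailed).
t = (x̄_1 − x̄_2)/√(s_1²/n_1 + s_2²/n_2) = (9.35 − 9.91)/√(1.05²/42 + 0.676²/10) = -2.09
Welch–Satterthwaite df ≈ 20.80
p-value = P(T ≤ -2.09) ≈ 0.0247
Since p ≈ 0.0247 < α = 0.05, reject H0; the evidence is statistically significant.

-2.09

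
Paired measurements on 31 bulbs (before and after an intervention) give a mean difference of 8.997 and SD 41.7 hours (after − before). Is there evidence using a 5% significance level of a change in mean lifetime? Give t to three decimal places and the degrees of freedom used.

t = 1.201, df = 30

H0: μ_d = 0; H1: μ_d ≠ 0 (paired t-test on the differences, two-sided).
t = d̄/(s_d/√n) = 8.997/(41.7/√31) = 1.201
df = n − 1 = 30
Two-sided p-value ≈ 0.2390
Since p ≈ 0.2390 > α = 0.05, fail to reject H0; the evidence is not statistically significant.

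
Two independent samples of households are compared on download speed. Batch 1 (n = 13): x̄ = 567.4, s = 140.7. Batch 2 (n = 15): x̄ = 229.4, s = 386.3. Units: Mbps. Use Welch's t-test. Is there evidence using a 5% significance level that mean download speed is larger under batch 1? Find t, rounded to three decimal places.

3.156

Let group 1 = batch 1, group 2 = batch 2. H0: μ_1 = μ_2; H1: μ_1 > μ_2 (Welch's two-sample t-test, right-tailed).
t = (x̄_1 − x̄_2)/√(s_1²/n_1 + s_2²/n_2) = (567.4 − 229.4)/√(140.7²/13 + 386.3²/15) = 3.156
Welch–Satterthwaite df ≈ 18.12
p-value = P(T ≥ 3.156) ≈ 0.003
Since p ≈ 0.003 < α = 0.05, reject H0; the data support H1.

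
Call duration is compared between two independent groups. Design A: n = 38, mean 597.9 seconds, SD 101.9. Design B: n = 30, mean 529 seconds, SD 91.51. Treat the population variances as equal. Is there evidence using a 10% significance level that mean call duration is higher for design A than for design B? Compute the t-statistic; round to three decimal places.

2.894

Let group 1 = design A, group 2 = design B. H0: μ_1 = μ_2; H1: μ_1 > μ_2 (two-sample pooled-variance t-test, right-tailed).
s_p² = [(38−1)·101.9² + (30−1)·91.51²]/(38+30−2) = 9500.63
t = (597.9 − 529)/√[9500.63·(1/38 + 1/30)] = 2.894
df = n₁ + n₂ − 2 = 66
p-value = P(T ≥ 2.894) ≈ 0.003
Since p ≈ 0.003 < α = 0.1, reject H0; the data support H1.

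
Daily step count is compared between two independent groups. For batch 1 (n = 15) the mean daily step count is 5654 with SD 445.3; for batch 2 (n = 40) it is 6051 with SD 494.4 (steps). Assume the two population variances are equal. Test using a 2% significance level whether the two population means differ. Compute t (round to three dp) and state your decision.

t = -2.721; reject H0

Let group 1 = batch 1, group 2 = batch 2. H0: μ_1 = μ_2; H1: μ_1 ≠ μ_2 (two-sample pooled-variance t-test, two-sided).
s_p² = [(15−1)·445.3² + (40−1)·494.4²]/(15+40−2) = 232244
t = (5654 − 6051)/√[232244·(1/15 + 1/40)] = -2.721
df = n₁ + n₂ − 2 = 53
Two-sided p-value ≈ 0.009
Since p ≈ 0.009 < α = 0.02, reject H0; the data support H1.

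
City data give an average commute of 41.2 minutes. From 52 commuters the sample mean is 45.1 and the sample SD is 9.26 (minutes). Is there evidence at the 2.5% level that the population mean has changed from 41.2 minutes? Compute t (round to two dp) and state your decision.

H0: μ = 41.2; H1: μ ≠ 41.2 (one-sample t-test, two-sided).
t = (x̄ − μ₀)/(s/√n) = (45.1 − 41.2)/(9.26/√52) = 3.04
df = n − 1 = 51
Two-sided p-value ≈ 0.0038
Since p ≈ 0.0038 < α = 0.025, reject H0; the data support H1.

t = 3.04; reject H0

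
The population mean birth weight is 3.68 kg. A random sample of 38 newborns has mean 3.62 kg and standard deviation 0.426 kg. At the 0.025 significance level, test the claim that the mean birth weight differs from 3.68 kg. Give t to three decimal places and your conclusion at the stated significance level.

t = -0.868; fail to reject H0

H0: μ = 3.68; H1: μ ≠ 3.68 (one-sample t-test, two-sided).
t = (x̄ − μ₀)/(s/√n) = (3.62 − 3.68)/(0.426/√38) = -0.868
df = n − 1 = 37
Two-sided p-value ≈ 0.391
Since p ≈ 0.391 > α = 0.025, fail to reject H0; the evidence is not statistically significant.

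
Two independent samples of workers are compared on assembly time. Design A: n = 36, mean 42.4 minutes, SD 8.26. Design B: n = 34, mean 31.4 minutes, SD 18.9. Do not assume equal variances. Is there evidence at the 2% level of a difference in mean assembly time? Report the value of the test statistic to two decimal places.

3.12

Let group 1 = design A, group 2 = design B. H0: μ_1 = μ_2; H1: μ_1 ≠ μ_2 (Welch's two-sample t-test, two-sided).
t = (x̄_1 − x̄_2)/√(s_1²/n_1 + s_2²/n_2) = (42.4 − 31.4)/√(8.26²/36 + 18.9²/34) = 3.12
Welch–Satterthwaite df ≈ 44.61
Two-sided p-value ≈ 0.003
Since p ≈ 0.003 < α = 0.02, reject H0; the data support H1.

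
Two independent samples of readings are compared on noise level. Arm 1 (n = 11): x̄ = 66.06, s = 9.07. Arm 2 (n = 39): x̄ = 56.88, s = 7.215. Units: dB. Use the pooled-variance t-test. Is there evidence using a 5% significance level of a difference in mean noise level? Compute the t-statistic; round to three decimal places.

3.520

Let group 1 = arm 1, group 2 = arm 2. H0: μ_1 = μ_2; H1: μ_1 ≠ μ_2 (two-sample pooled-variance t-test, two-sided).
s_p² = [(11−1)·9.07² + (39−1)·7.215²]/(11+39−2) = 58.3497
t = (66.06 − 56.88)/√[58.3497·(1/11 + 1/39)] = 3.520
df = n₁ + n₂ − 2 = 48
Two-sided p-value ≈ 0.0010
Since p ≈ 0.0010 < α = 0.05, reject H0; the data support H1.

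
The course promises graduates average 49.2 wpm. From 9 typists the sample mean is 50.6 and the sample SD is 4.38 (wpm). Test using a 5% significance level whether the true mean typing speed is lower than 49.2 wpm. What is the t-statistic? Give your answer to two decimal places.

0.96

H0: μ = 49.2; H1: μ < 49.2 (one-sample t-test, left-tailed).
t = (x̄ − μ₀)/(s/√n) = (50.6 − 49.2)/(4.38/√9) = 0.96
df = n − 1 = 8
p-value = P(T ≤ 0.96) ≈ 0.817
Since p ≈ 0.817 > α = 0.05, fail to reject H0; the evidence is not statistically significant.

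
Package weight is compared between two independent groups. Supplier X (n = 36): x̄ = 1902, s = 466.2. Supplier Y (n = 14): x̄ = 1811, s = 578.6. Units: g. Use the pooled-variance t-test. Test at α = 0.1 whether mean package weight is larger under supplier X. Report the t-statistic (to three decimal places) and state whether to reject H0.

Let group 1 = supplier X, group 2 = supplier Y. H0: μ_1 = μ_2; H1: μ_1 > μ_2 (two-sample pooled-variance t-test, right-tailed).
s_p² = [(36−1)·466.2² + (14−1)·578.6²]/(36+14−2) = 249148
t = (1902 − 1811)/√[249148·(1/36 + 1/14)] = 0.579
df = n₁ + n₂ − 2 = 48
p-value = P(T ≥ 0.579) ≈ 0.283
Since p ≈ 0.283 > α = 0.1, fail to reject H0; the evidence is not statistically significant.

t = 0.579; fail to reject H0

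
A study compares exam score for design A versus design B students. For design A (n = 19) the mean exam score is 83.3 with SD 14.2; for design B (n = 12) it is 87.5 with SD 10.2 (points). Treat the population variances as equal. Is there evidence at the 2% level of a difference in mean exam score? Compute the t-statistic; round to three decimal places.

-0.888

Let group 1 = design A, group 2 = design B. H0: μ_1 = μ_2; H1: μ_1 ≠ μ_2 (two-sample pooled-variance t-test, two-sided).
s_p² = [(19−1)·14.2² + (12−1)·10.2²]/(19+12−2) = 164.619
t = (83.3 − 87.5)/√[164.619·(1/19 + 1/12)] = -0.888
df = n₁ + n₂ − 2 = 29
Two-sided p-value ≈ 0.3820
Since p ≈ 0.3820 > α = 0.02, fail to reject H0; the data do not provide sufficient evidence against H0.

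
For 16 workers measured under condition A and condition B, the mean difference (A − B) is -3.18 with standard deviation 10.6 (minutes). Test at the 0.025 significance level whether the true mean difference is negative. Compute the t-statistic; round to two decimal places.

H0: μ_d = 0; H1: μ_d < 0 (paired t-test on the differences, left-tailed).
t = d̄/(s_d/√n) = -3.18/(10.6/√16) = -1.20
df = n − 1 = 15
p-value = P(T ≤ -1.20) ≈ 0.1244
Since p ≈ 0.1244 > α = 0.025, fail to reject H0; the data do not provide sufficient evidence against H0.

-1.20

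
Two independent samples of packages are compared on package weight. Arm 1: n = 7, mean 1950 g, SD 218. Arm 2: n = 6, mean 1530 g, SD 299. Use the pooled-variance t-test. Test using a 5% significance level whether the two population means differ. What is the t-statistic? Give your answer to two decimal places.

2.93

Let group 1 = arm 1, group 2 = arm 2. H0: μ_1 = μ_2; H1: μ_1 ≠ μ_2 (two-sample pooled-variance t-test, two-sided).
s_p² = [(7−1)·218² + (6−1)·299²]/(7+6−2) = 66559
t = (1950 − 1530)/√[66559·(1/7 + 1/6)] = 2.93
df = n₁ + n₂ − 2 = 11
Two-sided p-value ≈ 0.0138
Since p ≈ 0.0138 < α = 0.05, reject H0; the evidence is statistically significant.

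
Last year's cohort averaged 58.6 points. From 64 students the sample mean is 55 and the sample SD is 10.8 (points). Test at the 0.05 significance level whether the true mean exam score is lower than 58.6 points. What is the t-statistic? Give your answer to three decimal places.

H0: μ = 58.6; H1: μ < 58.6 (one-sample t-test, left-tailed).
t = (x̄ − μ₀)/(s/√n) = (55 − 58.6)/(10.8/√64) = -2.667
df = n − 1 = 63
p-value = P(T ≤ -2.667) ≈ 0.0049
Since p ≈ 0.0049 < α = 0.05, reject H0; the data support H1.

-2.667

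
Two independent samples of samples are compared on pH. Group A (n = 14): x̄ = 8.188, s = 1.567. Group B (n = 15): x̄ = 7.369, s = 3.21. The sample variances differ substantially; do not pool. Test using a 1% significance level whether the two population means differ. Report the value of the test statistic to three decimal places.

0.882

Let group 1 = group A, group 2 = group B. H0: μ_1 = μ_2; H1: μ_1 ≠ μ_2 (Welch's two-sample t-test, two-sided).
t = (x̄_1 − x̄_2)/√(s_1²/n_1 + s_2²/n_2) = (8.188 − 7.369)/√(1.567²/14 + 3.21²/15) = 0.882
Welch–Satterthwaite df ≈ 20.61
Two-sided p-value ≈ 0.388
Since p ≈ 0.388 > α = 0.01, fail to reject H0; the evidence is not statistically significant.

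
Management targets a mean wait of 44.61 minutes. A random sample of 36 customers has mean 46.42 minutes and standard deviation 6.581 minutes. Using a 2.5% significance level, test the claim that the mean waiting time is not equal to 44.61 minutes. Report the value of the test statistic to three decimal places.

H0: μ = 44.61; H1: μ ≠ 44.61 (one-sample t-test, two-sided).
t = (x̄ − μ₀)/(s/√n) = (46.42 − 44.61)/(6.581/√36) = 1.650
df = n − 1 = 35
Two-sided p-value ≈ 0.1078
Since p ≈ 0.1078 > α = 0.025, fail to reject H0; the evidence is not statistically significant.

1.650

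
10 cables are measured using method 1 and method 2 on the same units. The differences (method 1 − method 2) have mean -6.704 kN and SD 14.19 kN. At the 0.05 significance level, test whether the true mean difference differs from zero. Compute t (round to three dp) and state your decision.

t = -1.494; fail to reject H0

H0: μ_d = 0; H1: μ_d ≠ 0 (paired t-test on the differences, two-sided).
t = d̄/(s_d/√n) = -6.704/(14.19/√10) = -1.494
df = n − 1 = 9
Two-sided p-value ≈ 0.1694
Since p ≈ 0.1694 > α = 0.05, fail to reject H0; the evidence is not statistically significant.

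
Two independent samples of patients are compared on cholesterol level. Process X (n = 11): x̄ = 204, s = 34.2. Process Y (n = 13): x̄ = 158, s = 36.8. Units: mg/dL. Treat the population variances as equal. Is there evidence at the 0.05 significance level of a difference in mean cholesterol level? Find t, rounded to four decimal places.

Let group 1 = process X, group 2 = process Y. H0: μ_1 = μ_2; H1: μ_1 ≠ μ_2 (two-sample pooled-variance t-test, two-sided).
s_p² = [(11−1)·34.2² + (13−1)·36.8²]/(11+13−2) = 1270.33
t = (204 − 158)/√[1270.33·(1/11 + 1/13)] = 3.1504
df = n₁ + n₂ − 2 = 22
Two-sided p-value ≈ 0.005
Since p ≈ 0.005 < α = 0.05, reject H0; the data support H1.

3.1504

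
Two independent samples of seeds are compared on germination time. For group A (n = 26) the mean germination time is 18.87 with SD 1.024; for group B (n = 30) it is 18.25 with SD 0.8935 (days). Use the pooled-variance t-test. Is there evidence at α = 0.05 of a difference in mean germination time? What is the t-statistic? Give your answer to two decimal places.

2.42

Let group 1 = group A, group 2 = group B. H0: μ_1 = μ_2; H1: μ_1 ≠ μ_2 (two-sample pooled-variance t-test, two-sided).
s_p² = [(26−1)·1.024² + (30−1)·0.8935²]/(26+30−2) = 0.914191
t = (18.87 − 18.25)/√[0.914191·(1/26 + 1/30)] = 2.42
df = n₁ + n₂ − 2 = 54
Two-sided p-value ≈ 0.019
Since p ≈ 0.019 < α = 0.05, reject H0; the data support H1.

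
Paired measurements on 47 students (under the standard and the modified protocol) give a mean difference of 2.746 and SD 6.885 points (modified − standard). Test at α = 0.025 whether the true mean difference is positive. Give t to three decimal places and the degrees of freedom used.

t = 2.734, df = 46

H0: μ_d = 0; H1: μ_d > 0 (paired t-test on the differences, right-tailed).
t = d̄/(s_d/√n) = 2.746/(6.885/√47) = 2.734
df = n − 1 = 46
p-value = P(T ≥ 2.734) ≈ 0.0044
Since p ≈ 0.0044 < α = 0.025, reject H0; the evidence is statistically significant.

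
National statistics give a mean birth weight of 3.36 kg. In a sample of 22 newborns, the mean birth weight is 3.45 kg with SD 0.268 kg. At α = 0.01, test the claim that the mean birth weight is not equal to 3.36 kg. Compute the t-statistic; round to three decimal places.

1.575

H0: μ = 3.36; H1: μ ≠ 3.36 (one-sample t-test, two-sided).
t = (x̄ − μ₀)/(s/√n) = (3.45 − 3.36)/(0.268/√22) = 1.575
df = n − 1 = 21
Two-sided p-value ≈ 0.130
Since p ≈ 0.130 > α = 0.01, fail to reject H0; the data do not provide sufficient evidence against H0.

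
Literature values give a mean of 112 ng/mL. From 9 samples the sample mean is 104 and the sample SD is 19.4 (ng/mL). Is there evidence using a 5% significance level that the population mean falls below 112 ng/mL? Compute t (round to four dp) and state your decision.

t = -1.2371; fail to reject H0

H0: μ = 112; H1: μ < 112 (one-sample t-test, left-tailed).
t = (x̄ − μ₀)/(s/√n) = (104 − 112)/(19.4/√9) = -1.2371
df = n − 1 = 8
p-value = P(T ≤ -1.2371) ≈ 0.1256
Since p ≈ 0.1256 > α = 0.05, fail to reject H0; the evidence is not statistically significant.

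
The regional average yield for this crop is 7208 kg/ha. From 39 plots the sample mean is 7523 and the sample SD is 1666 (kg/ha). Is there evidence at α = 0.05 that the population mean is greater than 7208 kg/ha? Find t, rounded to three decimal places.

1.181

H0: μ = 7208; H1: μ > 7208 (one-sample t-test, right-tailed).
t = (x̄ − μ₀)/(s/√n) = (7523 − 7208)/(1666/√39) = 1.181
df = n − 1 = 38
p-value = P(T ≥ 1.181) ≈ 0.123
Since p ≈ 0.123 > α = 0.05, fail to reject H0; the evidence is not statistically significant.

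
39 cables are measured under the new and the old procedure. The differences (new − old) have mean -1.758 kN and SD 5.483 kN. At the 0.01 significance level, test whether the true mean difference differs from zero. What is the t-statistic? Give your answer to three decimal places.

-2.002

H0: μ_d = 0; H1: μ_d ≠ 0 (paired t-test on the differences, two-sided).
t = d̄/(s_d/√n) = -1.758/(5.483/√39) = -2.002
df = n − 1 = 38
Two-sided p-value ≈ 0.0524
Since p ≈ 0.0524 > α = 0.01, fail to reject H0; the data do not provide sufficient evidence against H0.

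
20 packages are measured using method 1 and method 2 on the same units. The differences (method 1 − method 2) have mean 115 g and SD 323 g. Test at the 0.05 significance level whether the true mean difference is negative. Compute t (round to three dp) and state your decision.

t = 1.592; fail to reject H0

H0: μ_d = 0; H1: μ_d < 0 (paired t-test on the differences, left-tailed).
t = d̄/(s_d/√n) = 115/(323/√20) = 1.592
df = n − 1 = 19
p-value = P(T ≤ 1.592) ≈ 0.9361
Since p ≈ 0.9361 > α = 0.05, fail to reject H0; the data do not provide sufficient evidence against H0.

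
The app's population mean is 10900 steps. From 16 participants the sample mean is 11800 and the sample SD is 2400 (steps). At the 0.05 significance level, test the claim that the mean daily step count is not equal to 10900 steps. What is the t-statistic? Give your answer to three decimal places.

1.500

H0: μ = 10900; H1: μ ≠ 10900 (one-sample t-test, two-sided).
t = (x̄ − μ₀)/(s/√n) = (11800 − 10900)/(2400/√16) = 1.500
df = n − 1 = 15
Two-sided p-value ≈ 0.1544
Since p ≈ 0.1544 > α = 0.05, fail to reject H0; the data do not provide sufficient evidence against H0.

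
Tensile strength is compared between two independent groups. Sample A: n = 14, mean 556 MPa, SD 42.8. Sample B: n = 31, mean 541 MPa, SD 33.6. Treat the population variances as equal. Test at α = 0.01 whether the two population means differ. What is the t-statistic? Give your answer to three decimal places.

1.272

Let group 1 = sample A, group 2 = sample B. H0: μ_1 = μ_2; H1: μ_1 ≠ μ_2 (two-sample pooled-variance t-test, two-sided).
s_p² = [(14−1)·42.8² + (31−1)·33.6²]/(14+31−2) = 1341.46
t = (556 − 541)/√[1341.46·(1/14 + 1/31)] = 1.272
df = n₁ + n₂ − 2 = 43
Two-sided p-value ≈ 0.2103
Since p ≈ 0.2103 > α = 0.01, fail to reject H0; the evidence is not statistically significant.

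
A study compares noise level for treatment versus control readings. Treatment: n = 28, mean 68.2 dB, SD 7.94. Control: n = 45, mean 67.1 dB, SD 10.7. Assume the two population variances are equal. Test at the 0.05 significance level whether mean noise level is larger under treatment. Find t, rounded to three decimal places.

0.469

Let group 1 = treatment, group 2 = control. H0: μ_1 = μ_2; H1: μ_1 > μ_2 (two-sample pooled-variance t-test, right-tailed).
s_p² = [(28−1)·7.94² + (45−1)·10.7²]/(28+45−2) = 94.9259
t = (68.2 − 67.1)/√[94.9259·(1/28 + 1/45)] = 0.469
df = n₁ + n₂ − 2 = 71
p-value = P(T ≥ 0.469) ≈ 0.320
Since p ≈ 0.320 > α = 0.05, fail to reject H0; the data do not provide sufficient evidence against H0.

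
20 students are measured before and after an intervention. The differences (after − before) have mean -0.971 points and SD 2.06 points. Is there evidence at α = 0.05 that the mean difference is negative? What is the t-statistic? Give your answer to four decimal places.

-2.1080

H0: μ_d = 0; H1: μ_d < 0 (paired t-test on the differences, left-tailed).
t = d̄/(s_d/√n) = -0.971/(2.06/√20) = -2.1080
df = n − 1 = 19
p-value = P(T ≤ -2.1080) ≈ 0.0243
Since p ≈ 0.0243 < α = 0.05, reject H0; the data support H1.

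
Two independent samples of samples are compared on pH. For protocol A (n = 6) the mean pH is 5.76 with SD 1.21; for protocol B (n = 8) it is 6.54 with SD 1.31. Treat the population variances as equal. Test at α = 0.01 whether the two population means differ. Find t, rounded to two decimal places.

-1.14

Let group 1 = protocol A, group 2 = protocol B. H0: μ_1 = μ_2; H1: μ_1 ≠ μ_2 (two-sample pooled-variance t-test, two-sided).
s_p² = [(6−1)·1.21² + (8−1)·1.31²]/(6+8−2) = 1.6111
t = (5.76 − 6.54)/√[1.6111·(1/6 + 1/8)] = -1.14
df = n₁ + n₂ − 2 = 12
Two-sided p-value ≈ 0.277
Since p ≈ 0.277 > α = 0.01, fail to reject H0; the data do not provide sufficient evidence against H0.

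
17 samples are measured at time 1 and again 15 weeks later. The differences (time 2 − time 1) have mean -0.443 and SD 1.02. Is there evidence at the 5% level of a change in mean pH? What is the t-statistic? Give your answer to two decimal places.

-1.79

H0: μ_d = 0; H1: μ_d ≠ 0 (paired t-test on the differences, two-sided).
t = d̄/(s_d/√n) = -0.443/(1.02/√17) = -1.79
df = n − 1 = 16
Two-sided p-value ≈ 0.092
Since p ≈ 0.092 > α = 0.05, fail to reject H0; the evidence is not statistically significant.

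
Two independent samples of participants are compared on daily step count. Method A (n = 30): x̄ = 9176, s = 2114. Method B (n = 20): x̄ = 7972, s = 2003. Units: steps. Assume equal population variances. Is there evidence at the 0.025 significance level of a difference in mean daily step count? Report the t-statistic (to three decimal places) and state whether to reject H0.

Let group 1 = method A, group 2 = method B. H0: μ_1 = μ_2; H1: μ_1 ≠ μ_2 (two-sample pooled-variance t-test, two-sided).
s_p² = [(30−1)·2114² + (20−1)·2003²]/(30+20−2) = 4288110
t = (9176 − 7972)/√[4288110·(1/30 + 1/20)] = 2.014
df = n₁ + n₂ − 2 = 48
Two-sided p-value ≈ 0.0496
Since p ≈ 0.0496 > α = 0.025, fail to reject H0; the evidence is not statistically significant.

t = 2.014; fail to reject H0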